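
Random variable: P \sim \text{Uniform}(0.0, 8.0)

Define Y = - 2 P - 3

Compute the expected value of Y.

For Y = -2P - 3:
E[Y] = -2 * E[P] - 3
E[P] = (0 + 8)/2 = 4
E[Y] = -2 * 4 - 3 = -11

-11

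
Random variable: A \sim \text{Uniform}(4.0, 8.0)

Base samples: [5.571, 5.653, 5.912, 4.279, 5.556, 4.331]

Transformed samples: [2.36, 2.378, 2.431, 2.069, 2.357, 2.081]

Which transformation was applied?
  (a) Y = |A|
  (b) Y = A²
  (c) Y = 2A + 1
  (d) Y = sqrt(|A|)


Checking option (d) Y = sqrt(|A|):
  A = 5.571 -> Y = 2.36 ✓
  A = 5.653 -> Y = 2.378 ✓
  A = 5.912 -> Y = 2.431 ✓
All samples match this transformation.

(d) sqrt(|A|)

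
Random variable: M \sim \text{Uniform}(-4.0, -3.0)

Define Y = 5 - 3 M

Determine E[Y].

For Y = -3M + 5:
E[Y] = -3 * E[M] + 5
E[M] = (-4 - 3)/2 = -3.5
E[Y] = -3 * (-3.5) + 5 = 15.5

15.5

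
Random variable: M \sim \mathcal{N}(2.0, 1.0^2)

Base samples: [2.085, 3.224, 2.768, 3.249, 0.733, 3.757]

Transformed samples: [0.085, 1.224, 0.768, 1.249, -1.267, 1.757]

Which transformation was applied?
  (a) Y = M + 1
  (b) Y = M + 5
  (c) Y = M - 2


Checking option (c) Y = M - 2:
  M = 2.085 -> Y = 0.085 ✓
  M = 3.224 -> Y = 1.224 ✓
  M = 2.768 -> Y = 0.768 ✓
All samples match this transformation.

(c) M - 2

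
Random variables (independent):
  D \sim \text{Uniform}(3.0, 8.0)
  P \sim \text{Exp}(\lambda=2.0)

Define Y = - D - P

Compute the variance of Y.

For independent RVs: Var(aX + bY) = a²Var(X) + b²Var(Y)
Var(D) = 2.0833333
Var(P) = 0.25
Var(Y) = (-1)²*2.0833333 + (-1)²*0.25
= 1*2.0833333 + 1*0.25 = 2.3333333

2.3333333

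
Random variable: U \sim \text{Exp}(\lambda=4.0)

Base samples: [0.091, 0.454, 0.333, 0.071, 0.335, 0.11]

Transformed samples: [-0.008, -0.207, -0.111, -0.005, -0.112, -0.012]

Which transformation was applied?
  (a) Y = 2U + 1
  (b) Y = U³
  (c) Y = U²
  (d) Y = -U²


Checking option (d) Y = -U²:
  U = 0.091 -> Y = -0.008 ✓
  U = 0.454 -> Y = -0.207 ✓
  U = 0.333 -> Y = -0.111 ✓
All samples match this transformation.

(d) -U²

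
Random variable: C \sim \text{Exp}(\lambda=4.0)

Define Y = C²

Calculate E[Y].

Using E[X²] = Var(X) + (E[X])²:
E[C] = 0.25
Var(C) = 1/4.0^2 = 0.0625
E[C²] = 0.0625 + 0.25² = 0.0625 + 0.0625 = 0.125

0.125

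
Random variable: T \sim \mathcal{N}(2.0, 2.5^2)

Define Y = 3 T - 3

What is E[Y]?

For Y = 3T - 3:
E[Y] = 3 * E[T] - 3
E[T] = 2.0 = 2
E[Y] = 3 * 2 - 3 = 3

3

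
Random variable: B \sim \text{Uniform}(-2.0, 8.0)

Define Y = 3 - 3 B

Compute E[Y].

For Y = -3B + 3:
E[Y] = -3 * E[B] + 3
E[B] = (-2 + 8)/2 = 3
E[Y] = -3 * 3 + 3 = -6

-6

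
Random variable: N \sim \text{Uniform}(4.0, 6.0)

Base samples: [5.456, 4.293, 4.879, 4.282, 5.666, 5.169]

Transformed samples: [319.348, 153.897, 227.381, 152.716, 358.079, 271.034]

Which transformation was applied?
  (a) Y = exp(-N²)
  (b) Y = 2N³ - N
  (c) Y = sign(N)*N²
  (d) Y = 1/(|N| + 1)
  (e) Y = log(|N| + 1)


Checking option (b) Y = 2N³ - N:
  N = 5.456 -> Y = 319.348 ✓
  N = 4.293 -> Y = 153.897 ✓
  N = 4.879 -> Y = 227.381 ✓
All samples match this transformation.

(b) 2N³ - N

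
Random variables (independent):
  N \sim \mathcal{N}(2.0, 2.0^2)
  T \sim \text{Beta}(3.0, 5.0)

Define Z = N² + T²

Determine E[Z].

E[Z] = E[N²] + E[T²]
E[N²] = Var(N) + E[N]² = 4 + 4 = 8
E[T²] = Var(T) + E[T]² = 0.026041667 + 0.140625 = 0.16666667
E[Z] = 8 + 0.16666667 = 8.1666667

8.1666667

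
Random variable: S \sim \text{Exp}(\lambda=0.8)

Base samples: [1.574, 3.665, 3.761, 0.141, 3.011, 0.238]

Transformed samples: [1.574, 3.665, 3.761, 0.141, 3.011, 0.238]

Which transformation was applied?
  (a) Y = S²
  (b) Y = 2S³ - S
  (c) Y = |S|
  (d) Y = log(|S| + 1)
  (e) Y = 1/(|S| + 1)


Checking option (c) Y = |S|:
  S = 1.574 -> Y = 1.574 ✓
  S = 3.665 -> Y = 3.665 ✓
  S = 3.761 -> Y = 3.761 ✓
All samples match this transformation.

(c) |S|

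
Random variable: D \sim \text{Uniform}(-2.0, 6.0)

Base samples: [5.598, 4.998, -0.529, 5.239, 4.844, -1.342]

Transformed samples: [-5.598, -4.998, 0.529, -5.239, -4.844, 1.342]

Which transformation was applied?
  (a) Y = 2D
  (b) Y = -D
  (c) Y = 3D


Checking option (b) Y = -D:
  D = 5.598 -> Y = -5.598 ✓
  D = 4.998 -> Y = -4.998 ✓
  D = -0.529 -> Y = 0.529 ✓
All samples match this transformation.

(b) -D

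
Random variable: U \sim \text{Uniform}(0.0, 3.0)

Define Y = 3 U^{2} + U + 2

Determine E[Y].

E[Y] = 3*E[U²] + 1*E[U] + 2
E[U] = 1.5
E[U²] = Var(U) + (E[U])² = 0.75 + 2.25 = 3
E[Y] = 3*3 + 1*1.5 + 2 = 12.5

12.5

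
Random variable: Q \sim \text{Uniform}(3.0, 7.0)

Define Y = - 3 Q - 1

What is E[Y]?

For Y = -3Q - 1:
E[Y] = -3 * E[Q] - 1
E[Q] = (3 + 7)/2 = 5
E[Y] = -3 * 5 - 1 = -16

-16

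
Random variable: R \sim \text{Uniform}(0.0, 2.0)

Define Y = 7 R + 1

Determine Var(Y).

For Y = aR + b: Var(Y) = a² * Var(R)
Var(R) = (2 - 0)^2/12 = 0.33333333
Var(Y) = 7² * 0.33333333 = 49 * 0.33333333 = 16.333333

16.333333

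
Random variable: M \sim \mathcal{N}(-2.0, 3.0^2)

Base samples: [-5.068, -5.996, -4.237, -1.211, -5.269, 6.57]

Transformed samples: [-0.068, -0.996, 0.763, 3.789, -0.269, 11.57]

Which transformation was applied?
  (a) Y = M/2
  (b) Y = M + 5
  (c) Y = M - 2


Checking option (b) Y = M + 5:
  M = -5.068 -> Y = -0.068 ✓
  M = -5.996 -> Y = -0.996 ✓
  M = -4.237 -> Y = 0.763 ✓
All samples match this transformation.

(b) M + 5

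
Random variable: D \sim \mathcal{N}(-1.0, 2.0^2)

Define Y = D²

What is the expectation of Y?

Using E[X²] = Var(X) + (E[X])²:
E[D] = -1
Var(D) = 2.0^2 = 4
E[D²] = 4 + (-1)² = 4 + 1 = 5

5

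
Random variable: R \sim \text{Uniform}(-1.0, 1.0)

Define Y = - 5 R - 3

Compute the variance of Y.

For Y = aR + b: Var(Y) = a² * Var(R)
Var(R) = (1 + 1)^2/12 = 0.33333333
Var(Y) = (-5)² * 0.33333333 = 25 * 0.33333333 = 8.3333333

8.3333333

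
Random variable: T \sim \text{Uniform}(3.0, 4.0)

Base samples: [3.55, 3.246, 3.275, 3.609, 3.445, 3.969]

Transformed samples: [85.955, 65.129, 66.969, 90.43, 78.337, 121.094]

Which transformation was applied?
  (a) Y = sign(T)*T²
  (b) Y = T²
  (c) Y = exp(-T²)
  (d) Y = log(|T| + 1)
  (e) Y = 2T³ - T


Checking option (e) Y = 2T³ - T:
  T = 3.55 -> Y = 85.955 ✓
  T = 3.246 -> Y = 65.129 ✓
  T = 3.275 -> Y = 66.969 ✓
All samples match this transformation.

(e) 2T³ - T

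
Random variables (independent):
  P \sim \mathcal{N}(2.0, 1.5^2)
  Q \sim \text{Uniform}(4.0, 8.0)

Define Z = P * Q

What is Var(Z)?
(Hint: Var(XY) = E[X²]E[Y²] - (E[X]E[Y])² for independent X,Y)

Var(XY) = E[X²]E[Y²] - (E[X]E[Y])²
E[P] = 2, Var(P) = 2.25
E[Q] = 6, Var(Q) = 1.3333333
E[P²] = 2.25 + 2² = 6.25
E[Q²] = 1.3333333 + 6² = 37.333333
Var(Z) = 6.25*37.333333 - (2*6)²
= 233.33333 - 144 = 89.333333

89.333333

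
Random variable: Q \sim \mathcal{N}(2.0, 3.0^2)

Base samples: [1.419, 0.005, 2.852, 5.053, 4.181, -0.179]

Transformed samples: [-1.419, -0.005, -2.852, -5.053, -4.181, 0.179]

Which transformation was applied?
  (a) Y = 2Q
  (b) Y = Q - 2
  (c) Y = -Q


Checking option (c) Y = -Q:
  Q = 1.419 -> Y = -1.419 ✓
  Q = 0.005 -> Y = -0.005 ✓
  Q = 2.852 -> Y = -2.852 ✓
All samples match this transformation.

(c) -Q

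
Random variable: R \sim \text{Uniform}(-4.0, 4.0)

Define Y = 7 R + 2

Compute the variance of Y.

For Y = aR + b: Var(Y) = a² * Var(R)
Var(R) = (4 + 4)^2/12 = 5.3333333
Var(Y) = 7² * 5.3333333 = 49 * 5.3333333 = 261.33333

261.33333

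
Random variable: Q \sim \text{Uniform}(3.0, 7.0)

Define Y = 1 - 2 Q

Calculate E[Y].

For Y = -2Q + 1:
E[Y] = -2 * E[Q] + 1
E[Q] = (3 + 7)/2 = 5
E[Y] = -2 * 5 + 1 = -9

-9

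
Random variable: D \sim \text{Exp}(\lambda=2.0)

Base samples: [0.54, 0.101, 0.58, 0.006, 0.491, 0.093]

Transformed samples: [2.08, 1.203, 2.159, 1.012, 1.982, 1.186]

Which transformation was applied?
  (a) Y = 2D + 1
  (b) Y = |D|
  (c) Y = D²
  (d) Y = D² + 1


Checking option (a) Y = 2D + 1:
  D = 0.54 -> Y = 2.08 ✓
  D = 0.101 -> Y = 1.203 ✓
  D = 0.58 -> Y = 2.159 ✓
All samples match this transformation.

(a) 2D + 1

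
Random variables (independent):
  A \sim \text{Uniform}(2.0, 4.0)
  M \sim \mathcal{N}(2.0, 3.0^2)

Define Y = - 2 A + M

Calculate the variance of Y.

For independent RVs: Var(aX + bY) = a²Var(X) + b²Var(Y)
Var(A) = 0.33333333
Var(M) = 9
Var(Y) = (-2)²*0.33333333 + 1²*9
= 4*0.33333333 + 1*9 = 10.333333

10.333333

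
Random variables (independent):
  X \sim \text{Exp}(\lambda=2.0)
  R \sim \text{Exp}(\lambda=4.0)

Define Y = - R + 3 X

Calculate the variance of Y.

For independent RVs: Var(aX + bY) = a²Var(X) + b²Var(Y)
Var(X) = 0.25
Var(R) = 0.0625
Var(Y) = 3²*0.25 + (-1)²*0.0625
= 9*0.25 + 1*0.0625 = 2.3125

2.3125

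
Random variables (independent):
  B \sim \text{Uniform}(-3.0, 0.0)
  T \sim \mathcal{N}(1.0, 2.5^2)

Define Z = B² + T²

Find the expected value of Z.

E[Z] = E[B²] + E[T²]
E[B²] = Var(B) + E[B]² = 0.75 + 2.25 = 3
E[T²] = Var(T) + E[T]² = 6.25 + 1 = 7.25
E[Z] = 3 + 7.25 = 10.25

10.25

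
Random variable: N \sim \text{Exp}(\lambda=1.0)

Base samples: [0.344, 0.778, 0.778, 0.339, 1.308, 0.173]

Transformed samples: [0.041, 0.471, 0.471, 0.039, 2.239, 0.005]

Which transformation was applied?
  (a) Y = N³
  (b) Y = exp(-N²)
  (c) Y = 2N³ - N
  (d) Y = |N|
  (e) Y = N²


Checking option (a) Y = N³:
  N = 0.344 -> Y = 0.041 ✓
  N = 0.778 -> Y = 0.471 ✓
  N = 0.778 -> Y = 0.471 ✓
All samples match this transformation.

(a) N³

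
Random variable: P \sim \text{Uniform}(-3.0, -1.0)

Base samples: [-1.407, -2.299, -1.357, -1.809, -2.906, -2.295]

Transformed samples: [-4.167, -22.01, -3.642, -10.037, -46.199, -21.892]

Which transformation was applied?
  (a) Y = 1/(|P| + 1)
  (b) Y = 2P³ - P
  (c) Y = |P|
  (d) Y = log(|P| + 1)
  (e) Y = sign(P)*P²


Checking option (b) Y = 2P³ - P:
  P = -1.407 -> Y = -4.167 ✓
  P = -2.299 -> Y = -22.01 ✓
  P = -1.357 -> Y = -3.642 ✓
All samples match this transformation.

(b) 2P³ - P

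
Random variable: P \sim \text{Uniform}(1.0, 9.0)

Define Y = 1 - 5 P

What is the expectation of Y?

For Y = -5P + 1:
E[Y] = -5 * E[P] + 1
E[P] = (1 + 9)/2 = 5
E[Y] = -5 * 5 + 1 = -24

-24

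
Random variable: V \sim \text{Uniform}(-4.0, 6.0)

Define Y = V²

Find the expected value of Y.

E[V²] = Var(V) + (E[V])² = 8.3333333 + 1 = 9.3333333

9.3333333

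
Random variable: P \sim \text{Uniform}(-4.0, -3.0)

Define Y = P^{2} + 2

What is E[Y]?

E[Y] = 1*E[P²] + 2
E[P] = -3.5
E[P²] = Var(P) + (E[P])² = 0.083333333 + 12.25 = 12.333333
E[Y] = 1*12.333333 + 2 = 14.333333

14.333333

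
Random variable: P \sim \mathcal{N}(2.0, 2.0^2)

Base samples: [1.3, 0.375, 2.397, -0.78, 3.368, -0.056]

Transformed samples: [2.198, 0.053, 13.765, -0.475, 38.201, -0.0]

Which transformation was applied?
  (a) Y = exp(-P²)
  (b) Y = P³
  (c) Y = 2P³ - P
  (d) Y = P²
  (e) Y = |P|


Checking option (b) Y = P³:
  P = 1.3 -> Y = 2.198 ✓
  P = 0.375 -> Y = 0.053 ✓
  P = 2.397 -> Y = 13.765 ✓
All samples match this transformation.

(b) P³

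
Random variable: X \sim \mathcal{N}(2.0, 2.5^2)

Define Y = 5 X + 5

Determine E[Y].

For Y = 5X + 5:
E[Y] = 5 * E[X] + 5
E[X] = 2.0 = 2
E[Y] = 5 * 2 + 5 = 15

15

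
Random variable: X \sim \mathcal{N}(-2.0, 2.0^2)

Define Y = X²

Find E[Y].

Using E[X²] = Var(X) + (E[X])²:
E[X] = -2
Var(X) = 2.0^2 = 4
E[X²] = 4 + (-2)² = 4 + 4 = 8

8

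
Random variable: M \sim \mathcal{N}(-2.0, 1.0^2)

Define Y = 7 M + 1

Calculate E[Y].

For Y = 7M + 1:
E[Y] = 7 * E[M] + 1
E[M] = -2.0 = -2
E[Y] = 7 * (-2) + 1 = -13

-13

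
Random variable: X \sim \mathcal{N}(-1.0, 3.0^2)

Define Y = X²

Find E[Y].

E[X²] = Var(X) + (E[X])² = 9 + 1 = 10

10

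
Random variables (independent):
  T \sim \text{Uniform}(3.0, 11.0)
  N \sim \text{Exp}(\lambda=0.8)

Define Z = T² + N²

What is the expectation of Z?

E[Z] = E[T²] + E[N²]
E[T²] = Var(T) + E[T]² = 5.3333333 + 49 = 54.333333
E[N²] = Var(N) + E[N]² = 1.5625 + 1.5625 = 3.125
E[Z] = 54.333333 + 3.125 = 57.458333

57.458333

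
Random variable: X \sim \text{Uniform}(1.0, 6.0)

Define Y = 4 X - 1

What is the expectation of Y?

For Y = 4X - 1:
E[Y] = 4 * E[X] - 1
E[X] = (1 + 6)/2 = 3.5
E[Y] = 4 * 3.5 - 1 = 13

13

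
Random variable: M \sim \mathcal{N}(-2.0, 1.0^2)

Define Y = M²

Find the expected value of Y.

Using E[X²] = Var(X) + (E[X])²:
E[M] = -2
Var(M) = 1.0^2 = 1
E[M²] = 1 + (-2)² = 1 + 4 = 5

5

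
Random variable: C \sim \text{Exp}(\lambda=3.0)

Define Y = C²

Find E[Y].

E[C²] = Var(C) + (E[C])² = 0.11111111 + 0.11111111 = 0.22222222

0.22222222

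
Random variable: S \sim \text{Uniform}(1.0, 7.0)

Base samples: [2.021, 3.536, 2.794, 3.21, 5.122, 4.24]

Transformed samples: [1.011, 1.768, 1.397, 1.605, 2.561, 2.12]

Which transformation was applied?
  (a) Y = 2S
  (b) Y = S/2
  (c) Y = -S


Checking option (b) Y = S/2:
  S = 2.021 -> Y = 1.011 ✓
  S = 3.536 -> Y = 1.768 ✓
  S = 2.794 -> Y = 1.397 ✓
All samples match this transformation.

(b) S/2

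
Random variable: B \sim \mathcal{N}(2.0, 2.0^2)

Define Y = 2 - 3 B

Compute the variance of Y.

For Y = aB + b: Var(Y) = a² * Var(B)
Var(B) = 2.0^2 = 4
Var(Y) = (-3)² * 4 = 9 * 4 = 36

36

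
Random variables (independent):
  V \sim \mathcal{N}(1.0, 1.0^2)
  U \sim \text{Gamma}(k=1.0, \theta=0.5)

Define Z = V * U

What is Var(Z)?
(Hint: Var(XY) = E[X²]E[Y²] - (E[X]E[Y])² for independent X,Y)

Var(XY) = E[X²]E[Y²] - (E[X]E[Y])²
E[V] = 1, Var(V) = 1
E[U] = 0.5, Var(U) = 0.25
E[V²] = 1 + 1² = 2
E[U²] = 0.25 + 0.5² = 0.5
Var(Z) = 2*0.5 - (1*0.5)²
= 1 - 0.25 = 0.75

0.75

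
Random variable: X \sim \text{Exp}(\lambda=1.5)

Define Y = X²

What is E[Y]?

Using E[X²] = Var(X) + (E[X])²:
E[X] = 0.66666667
Var(X) = 1/1.5^2 = 0.44444444
E[X²] = 0.44444444 + 0.66666667² = 0.44444444 + 0.44444444 = 0.88888889

0.88888889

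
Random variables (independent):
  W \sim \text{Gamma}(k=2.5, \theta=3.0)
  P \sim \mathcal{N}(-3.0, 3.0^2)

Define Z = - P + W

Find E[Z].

E[Z] = 1*E[W] - 1*E[P]
E[W] = 7.5
E[P] = -3
E[Z] = 1*7.5 - 1*(-3) = 10.5

10.5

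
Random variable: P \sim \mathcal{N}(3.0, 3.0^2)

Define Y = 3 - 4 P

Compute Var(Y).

For Y = aP + b: Var(Y) = a² * Var(P)
Var(P) = 3.0^2 = 9
Var(Y) = (-4)² * 9 = 16 * 9 = 144

144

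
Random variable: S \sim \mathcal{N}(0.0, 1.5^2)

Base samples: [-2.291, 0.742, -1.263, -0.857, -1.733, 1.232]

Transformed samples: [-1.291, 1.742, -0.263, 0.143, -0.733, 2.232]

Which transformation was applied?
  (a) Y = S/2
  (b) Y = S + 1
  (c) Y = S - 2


Checking option (b) Y = S + 1:
  S = -2.291 -> Y = -1.291 ✓
  S = 0.742 -> Y = 1.742 ✓
  S = -1.263 -> Y = -0.263 ✓
All samples match this transformation.

(b) S + 1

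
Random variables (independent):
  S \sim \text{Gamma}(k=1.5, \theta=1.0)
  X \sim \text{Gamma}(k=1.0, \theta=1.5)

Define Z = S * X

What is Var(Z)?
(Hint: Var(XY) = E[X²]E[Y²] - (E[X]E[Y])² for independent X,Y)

Var(XY) = E[X²]E[Y²] - (E[X]E[Y])²
E[S] = 1.5, Var(S) = 1.5
E[X] = 1.5, Var(X) = 2.25
E[S²] = 1.5 + 1.5² = 3.75
E[X²] = 2.25 + 1.5² = 4.5
Var(Z) = 3.75*4.5 - (1.5*1.5)²
= 16.875 - 5.0625 = 11.8125

11.8125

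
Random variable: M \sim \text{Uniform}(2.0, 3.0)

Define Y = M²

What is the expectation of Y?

E[M²] = Var(M) + (E[M])² = 0.083333333 + 6.25 = 6.3333333

6.3333333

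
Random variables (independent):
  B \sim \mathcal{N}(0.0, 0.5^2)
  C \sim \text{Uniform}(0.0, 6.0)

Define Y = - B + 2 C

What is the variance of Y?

For independent RVs: Var(aX + bY) = a²Var(X) + b²Var(Y)
Var(B) = 0.25
Var(C) = 3
Var(Y) = (-1)²*0.25 + 2²*3
= 1*0.25 + 4*3 = 12.25

12.25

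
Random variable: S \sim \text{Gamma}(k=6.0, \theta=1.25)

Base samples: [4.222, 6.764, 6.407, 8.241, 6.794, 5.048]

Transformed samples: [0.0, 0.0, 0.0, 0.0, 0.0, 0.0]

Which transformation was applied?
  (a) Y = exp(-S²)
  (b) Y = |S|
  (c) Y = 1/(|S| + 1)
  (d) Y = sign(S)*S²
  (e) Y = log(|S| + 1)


Checking option (a) Y = exp(-S²):
  S = 4.222 -> Y = 0.0 ✓
  S = 6.764 -> Y = 0.0 ✓
  S = 6.407 -> Y = 0.0 ✓
All samples match this transformation.

(a) exp(-S²)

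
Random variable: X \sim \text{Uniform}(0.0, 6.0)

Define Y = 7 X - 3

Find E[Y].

For Y = 7X - 3:
E[Y] = 7 * E[X] - 3
E[X] = (0 + 6)/2 = 3
E[Y] = 7 * 3 - 3 = 18

18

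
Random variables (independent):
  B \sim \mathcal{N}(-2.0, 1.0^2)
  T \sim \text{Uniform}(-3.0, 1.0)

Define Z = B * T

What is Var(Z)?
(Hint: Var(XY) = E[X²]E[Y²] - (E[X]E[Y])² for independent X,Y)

Var(XY) = E[X²]E[Y²] - (E[X]E[Y])²
E[B] = -2, Var(B) = 1
E[T] = -1, Var(T) = 1.3333333
E[B²] = 1 + (-2)² = 5
E[T²] = 1.3333333 + (-1)² = 2.3333333
Var(Z) = 5*2.3333333 - (-2*(-1))²
= 11.666667 - 4 = 7.6666667

7.6666667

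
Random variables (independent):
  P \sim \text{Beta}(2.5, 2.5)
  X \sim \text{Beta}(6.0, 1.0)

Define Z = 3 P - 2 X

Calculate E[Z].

E[Z] = 3*E[P] - 2*E[X]
E[P] = 0.5
E[X] = 0.85714286
E[Z] = 3*0.5 - 2*0.85714286 = -0.21428571

-0.21428571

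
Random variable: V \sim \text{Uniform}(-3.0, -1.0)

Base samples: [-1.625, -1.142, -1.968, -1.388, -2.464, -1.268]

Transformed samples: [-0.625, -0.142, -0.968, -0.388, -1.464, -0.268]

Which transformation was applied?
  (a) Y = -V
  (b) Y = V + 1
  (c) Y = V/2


Checking option (b) Y = V + 1:
  V = -1.625 -> Y = -0.625 ✓
  V = -1.142 -> Y = -0.142 ✓
  V = -1.968 -> Y = -0.968 ✓
All samples match this transformation.

(b) V + 1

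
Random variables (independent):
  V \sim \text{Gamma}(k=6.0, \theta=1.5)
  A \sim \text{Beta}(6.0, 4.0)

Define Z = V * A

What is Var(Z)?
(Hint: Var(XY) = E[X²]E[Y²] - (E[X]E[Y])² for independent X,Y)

Var(XY) = E[X²]E[Y²] - (E[X]E[Y])²
E[V] = 9, Var(V) = 13.5
E[A] = 0.6, Var(A) = 0.021818182
E[V²] = 13.5 + 9² = 94.5
E[A²] = 0.021818182 + 0.6² = 0.38181818
Var(Z) = 94.5*0.38181818 - (9*0.6)²
= 36.081818 - 29.16 = 6.9218182

6.9218182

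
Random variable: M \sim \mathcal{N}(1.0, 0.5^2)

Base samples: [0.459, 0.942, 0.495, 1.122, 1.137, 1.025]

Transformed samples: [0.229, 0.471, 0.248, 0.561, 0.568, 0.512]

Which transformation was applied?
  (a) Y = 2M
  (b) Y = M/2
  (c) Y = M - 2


Checking option (b) Y = M/2:
  M = 0.459 -> Y = 0.229 ✓
  M = 0.942 -> Y = 0.471 ✓
  M = 0.495 -> Y = 0.248 ✓
All samples match this transformation.

(b) M/2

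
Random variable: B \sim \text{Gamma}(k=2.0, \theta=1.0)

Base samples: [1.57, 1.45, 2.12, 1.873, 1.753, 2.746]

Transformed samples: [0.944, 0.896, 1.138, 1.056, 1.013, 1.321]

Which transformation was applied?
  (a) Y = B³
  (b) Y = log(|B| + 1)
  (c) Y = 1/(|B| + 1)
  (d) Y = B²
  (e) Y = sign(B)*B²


Checking option (b) Y = log(|B| + 1):
  B = 1.57 -> Y = 0.944 ✓
  B = 1.45 -> Y = 0.896 ✓
  B = 2.12 -> Y = 1.138 ✓
All samples match this transformation.

(b) log(|B| + 1)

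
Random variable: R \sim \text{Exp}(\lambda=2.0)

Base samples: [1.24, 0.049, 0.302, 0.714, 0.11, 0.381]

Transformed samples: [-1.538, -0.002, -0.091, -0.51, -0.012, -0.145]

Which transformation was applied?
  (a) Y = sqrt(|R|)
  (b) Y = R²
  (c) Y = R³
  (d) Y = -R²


Checking option (d) Y = -R²:
  R = 1.24 -> Y = -1.538 ✓
  R = 0.049 -> Y = -0.002 ✓
  R = 0.302 -> Y = -0.091 ✓
All samples match this transformation.

(d) -R²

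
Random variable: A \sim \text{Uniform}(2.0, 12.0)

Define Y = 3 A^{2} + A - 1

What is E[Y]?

E[Y] = 3*E[A²] + 1*E[A] - 1
E[A] = 7
E[A²] = Var(A) + (E[A])² = 8.3333333 + 49 = 57.333333
E[Y] = 3*57.333333 + 1*7 - 1 = 178

178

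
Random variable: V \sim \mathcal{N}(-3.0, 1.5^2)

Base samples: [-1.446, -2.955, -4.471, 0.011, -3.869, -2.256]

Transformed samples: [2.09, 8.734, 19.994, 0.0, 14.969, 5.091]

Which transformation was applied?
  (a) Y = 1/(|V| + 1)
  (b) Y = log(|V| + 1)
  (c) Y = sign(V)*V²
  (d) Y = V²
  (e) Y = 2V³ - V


Checking option (d) Y = V²:
  V = -1.446 -> Y = 2.09 ✓
  V = -2.955 -> Y = 8.734 ✓
  V = -4.471 -> Y = 19.994 ✓
All samples match this transformation.

(d) V²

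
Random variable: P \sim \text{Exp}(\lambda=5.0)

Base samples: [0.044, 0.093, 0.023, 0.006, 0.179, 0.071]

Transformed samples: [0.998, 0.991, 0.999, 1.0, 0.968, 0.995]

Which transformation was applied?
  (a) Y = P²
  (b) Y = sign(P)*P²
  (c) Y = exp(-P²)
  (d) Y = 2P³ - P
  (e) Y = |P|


Checking option (c) Y = exp(-P²):
  P = 0.044 -> Y = 0.998 ✓
  P = 0.093 -> Y = 0.991 ✓
  P = 0.023 -> Y = 0.999 ✓
All samples match this transformation.

(c) exp(-P²)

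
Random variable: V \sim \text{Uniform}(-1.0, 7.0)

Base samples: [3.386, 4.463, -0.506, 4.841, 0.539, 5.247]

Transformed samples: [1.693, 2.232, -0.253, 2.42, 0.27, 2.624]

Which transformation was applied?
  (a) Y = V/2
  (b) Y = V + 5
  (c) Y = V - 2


Checking option (a) Y = V/2:
  V = 3.386 -> Y = 1.693 ✓
  V = 4.463 -> Y = 2.232 ✓
  V = -0.506 -> Y = -0.253 ✓
All samples match this transformation.

(a) V/2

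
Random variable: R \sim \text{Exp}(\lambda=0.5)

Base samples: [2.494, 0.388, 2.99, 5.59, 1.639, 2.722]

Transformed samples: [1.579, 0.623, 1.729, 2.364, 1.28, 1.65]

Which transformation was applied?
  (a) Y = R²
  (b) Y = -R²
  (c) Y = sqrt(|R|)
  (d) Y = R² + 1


Checking option (c) Y = sqrt(|R|):
  R = 2.494 -> Y = 1.579 ✓
  R = 0.388 -> Y = 0.623 ✓
  R = 2.99 -> Y = 1.729 ✓
All samples match this transformation.

(c) sqrt(|R|)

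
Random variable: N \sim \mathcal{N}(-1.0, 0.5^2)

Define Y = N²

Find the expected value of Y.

Using E[X²] = Var(X) + (E[X])²:
E[N] = -1
Var(N) = 0.5^2 = 0.25
E[N²] = 0.25 + (-1)² = 0.25 + 1 = 1.25

1.25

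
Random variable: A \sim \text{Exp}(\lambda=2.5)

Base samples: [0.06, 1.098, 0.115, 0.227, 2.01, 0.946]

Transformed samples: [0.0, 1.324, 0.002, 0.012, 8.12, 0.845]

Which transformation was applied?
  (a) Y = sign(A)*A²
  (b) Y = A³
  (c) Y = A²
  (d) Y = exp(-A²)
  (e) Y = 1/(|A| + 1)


Checking option (b) Y = A³:
  A = 0.06 -> Y = 0.0 ✓
  A = 1.098 -> Y = 1.324 ✓
  A = 0.115 -> Y = 0.002 ✓
All samples match this transformation.

(b) A³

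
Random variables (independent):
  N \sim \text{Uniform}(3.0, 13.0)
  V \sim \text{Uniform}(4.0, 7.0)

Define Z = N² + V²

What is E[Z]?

E[Z] = E[N²] + E[V²]
E[N²] = Var(N) + E[N]² = 8.3333333 + 64 = 72.333333
E[V²] = Var(V) + E[V]² = 0.75 + 30.25 = 31
E[Z] = 72.333333 + 31 = 103.33333

103.33333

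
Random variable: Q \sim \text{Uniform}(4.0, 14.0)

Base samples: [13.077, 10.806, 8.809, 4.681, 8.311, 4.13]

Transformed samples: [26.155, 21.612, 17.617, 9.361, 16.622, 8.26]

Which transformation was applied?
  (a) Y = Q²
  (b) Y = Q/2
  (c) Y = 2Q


Checking option (c) Y = 2Q:
  Q = 13.077 -> Y = 26.155 ✓
  Q = 10.806 -> Y = 21.612 ✓
  Q = 8.809 -> Y = 17.617 ✓
All samples match this transformation.

(c) 2Q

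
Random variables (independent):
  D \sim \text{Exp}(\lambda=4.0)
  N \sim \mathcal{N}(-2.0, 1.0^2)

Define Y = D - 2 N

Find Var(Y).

For independent RVs: Var(aX + bY) = a²Var(X) + b²Var(Y)
Var(D) = 0.0625
Var(N) = 1
Var(Y) = 1²*0.0625 + (-2)²*1
= 1*0.0625 + 4*1 = 4.0625

4.0625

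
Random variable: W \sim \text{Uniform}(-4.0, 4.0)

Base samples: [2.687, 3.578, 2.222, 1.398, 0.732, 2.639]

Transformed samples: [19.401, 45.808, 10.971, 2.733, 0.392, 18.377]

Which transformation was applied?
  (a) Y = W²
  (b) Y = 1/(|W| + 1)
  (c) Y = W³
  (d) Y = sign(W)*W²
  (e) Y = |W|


Checking option (c) Y = W³:
  W = 2.687 -> Y = 19.401 ✓
  W = 3.578 -> Y = 45.808 ✓
  W = 2.222 -> Y = 10.971 ✓
All samples match this transformation.

(c) W³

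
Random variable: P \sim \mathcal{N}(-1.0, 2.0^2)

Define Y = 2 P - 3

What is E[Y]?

For Y = 2P - 3:
E[Y] = 2 * E[P] - 3
E[P] = -1.0 = -1
E[Y] = 2 * (-1) - 3 = -5

-5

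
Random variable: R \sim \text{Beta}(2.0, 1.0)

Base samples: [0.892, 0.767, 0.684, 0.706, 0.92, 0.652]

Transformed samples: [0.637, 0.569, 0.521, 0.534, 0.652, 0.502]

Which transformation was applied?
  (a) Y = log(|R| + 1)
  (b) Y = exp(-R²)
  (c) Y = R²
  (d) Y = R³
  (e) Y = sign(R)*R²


Checking option (a) Y = log(|R| + 1):
  R = 0.892 -> Y = 0.637 ✓
  R = 0.767 -> Y = 0.569 ✓
  R = 0.684 -> Y = 0.521 ✓
All samples match this transformation.

(a) log(|R| + 1)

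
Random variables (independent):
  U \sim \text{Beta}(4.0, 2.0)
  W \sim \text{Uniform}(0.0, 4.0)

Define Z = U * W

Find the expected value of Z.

For independent RVs: E[XY] = E[X]*E[Y]
E[U] = 0.66666667
E[W] = 2
E[Z] = 0.66666667 * 2 = 1.3333333

1.3333333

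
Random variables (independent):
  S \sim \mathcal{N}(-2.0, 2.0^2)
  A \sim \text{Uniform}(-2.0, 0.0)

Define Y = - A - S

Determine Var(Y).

For independent RVs: Var(aX + bY) = a²Var(X) + b²Var(Y)
Var(S) = 4
Var(A) = 0.33333333
Var(Y) = (-1)²*4 + (-1)²*0.33333333
= 1*4 + 1*0.33333333 = 4.3333333

4.3333333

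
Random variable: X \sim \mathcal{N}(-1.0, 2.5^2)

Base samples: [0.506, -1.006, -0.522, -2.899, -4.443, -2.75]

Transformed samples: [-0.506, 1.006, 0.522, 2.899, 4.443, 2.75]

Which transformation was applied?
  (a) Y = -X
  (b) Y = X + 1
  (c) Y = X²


Checking option (a) Y = -X:
  X = 0.506 -> Y = -0.506 ✓
  X = -1.006 -> Y = 1.006 ✓
  X = -0.522 -> Y = 0.522 ✓
All samples match this transformation.

(a) -X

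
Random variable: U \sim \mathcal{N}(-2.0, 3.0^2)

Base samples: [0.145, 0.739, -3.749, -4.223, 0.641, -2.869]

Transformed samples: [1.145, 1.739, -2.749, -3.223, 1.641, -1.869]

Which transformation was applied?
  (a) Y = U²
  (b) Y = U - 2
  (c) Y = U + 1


Checking option (c) Y = U + 1:
  U = 0.145 -> Y = 1.145 ✓
  U = 0.739 -> Y = 1.739 ✓
  U = -3.749 -> Y = -2.749 ✓
All samples match this transformation.

(c) U + 1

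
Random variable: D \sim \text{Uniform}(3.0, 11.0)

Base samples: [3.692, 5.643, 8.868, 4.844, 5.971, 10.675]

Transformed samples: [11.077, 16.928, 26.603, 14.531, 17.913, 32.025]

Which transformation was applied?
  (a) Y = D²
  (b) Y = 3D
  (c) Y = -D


Checking option (b) Y = 3D:
  D = 3.692 -> Y = 11.077 ✓
  D = 5.643 -> Y = 16.928 ✓
  D = 8.868 -> Y = 26.603 ✓
All samples match this transformation.

(b) 3D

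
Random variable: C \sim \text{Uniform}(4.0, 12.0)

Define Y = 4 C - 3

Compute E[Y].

For Y = 4C - 3:
E[Y] = 4 * E[C] - 3
E[C] = (4 + 12)/2 = 8
E[Y] = 4 * 8 - 3 = 29

29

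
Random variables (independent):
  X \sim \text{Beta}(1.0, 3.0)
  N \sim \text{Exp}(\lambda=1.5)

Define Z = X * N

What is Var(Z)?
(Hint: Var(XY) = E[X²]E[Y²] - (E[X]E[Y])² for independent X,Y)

Var(XY) = E[X²]E[Y²] - (E[X]E[Y])²
E[X] = 0.25, Var(X) = 0.0375
E[N] = 0.66666667, Var(N) = 0.44444444
E[X²] = 0.0375 + 0.25² = 0.1
E[N²] = 0.44444444 + 0.66666667² = 0.88888889
Var(Z) = 0.1*0.88888889 - (0.25*0.66666667)²
= 0.088888889 - 0.027777778 = 0.061111111

0.061111111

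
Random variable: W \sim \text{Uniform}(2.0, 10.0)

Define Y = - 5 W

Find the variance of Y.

For Y = aW + b: Var(Y) = a² * Var(W)
Var(W) = (10 - 2)^2/12 = 5.3333333
Var(Y) = (-5)² * 5.3333333 = 25 * 5.3333333 = 133.33333

133.33333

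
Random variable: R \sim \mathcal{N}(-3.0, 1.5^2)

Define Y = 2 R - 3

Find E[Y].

For Y = 2R - 3:
E[Y] = 2 * E[R] - 3
E[R] = -3.0 = -3
E[Y] = 2 * (-3) - 3 = -9

-9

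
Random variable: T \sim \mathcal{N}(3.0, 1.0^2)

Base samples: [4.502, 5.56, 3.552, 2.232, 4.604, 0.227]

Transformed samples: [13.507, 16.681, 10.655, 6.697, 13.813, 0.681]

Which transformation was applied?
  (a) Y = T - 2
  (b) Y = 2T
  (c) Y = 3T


Checking option (c) Y = 3T:
  T = 4.502 -> Y = 13.507 ✓
  T = 5.56 -> Y = 16.681 ✓
  T = 3.552 -> Y = 10.655 ✓
All samples match this transformation.

(c) 3T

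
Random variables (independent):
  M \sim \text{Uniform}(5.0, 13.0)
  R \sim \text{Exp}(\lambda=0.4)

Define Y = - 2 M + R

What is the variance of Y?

For independent RVs: Var(aX + bY) = a²Var(X) + b²Var(Y)
Var(M) = 5.3333333
Var(R) = 6.25
Var(Y) = (-2)²*5.3333333 + 1²*6.25
= 4*5.3333333 + 1*6.25 = 27.583333

27.583333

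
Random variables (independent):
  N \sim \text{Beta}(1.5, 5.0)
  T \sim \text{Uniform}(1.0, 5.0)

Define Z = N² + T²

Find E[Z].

E[Z] = E[N²] + E[T²]
E[N²] = Var(N) + E[N]² = 0.023668639 + 0.053254438 = 0.076923077
E[T²] = Var(T) + E[T]² = 1.3333333 + 9 = 10.333333
E[Z] = 0.076923077 + 10.333333 = 10.410256

10.410256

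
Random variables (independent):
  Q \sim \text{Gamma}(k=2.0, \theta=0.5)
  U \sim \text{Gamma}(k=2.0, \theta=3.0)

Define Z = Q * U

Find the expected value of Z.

For independent RVs: E[XY] = E[X]*E[Y]
E[Q] = 1
E[U] = 6
E[Z] = 1 * 6 = 6

6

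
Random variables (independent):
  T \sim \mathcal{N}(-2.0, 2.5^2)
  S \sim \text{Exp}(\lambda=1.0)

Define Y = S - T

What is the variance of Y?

For independent RVs: Var(aX + bY) = a²Var(X) + b²Var(Y)
Var(T) = 6.25
Var(S) = 1
Var(Y) = (-1)²*6.25 + 1²*1
= 1*6.25 + 1*1 = 7.25

7.25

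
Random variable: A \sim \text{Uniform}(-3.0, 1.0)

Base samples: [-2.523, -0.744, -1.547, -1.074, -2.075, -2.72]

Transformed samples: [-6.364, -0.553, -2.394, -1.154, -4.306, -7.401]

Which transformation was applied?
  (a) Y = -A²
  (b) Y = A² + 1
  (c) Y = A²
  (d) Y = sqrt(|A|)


Checking option (a) Y = -A²:
  A = -2.523 -> Y = -6.364 ✓
  A = -0.744 -> Y = -0.553 ✓
  A = -1.547 -> Y = -2.394 ✓
All samples match this transformation.

(a) -A²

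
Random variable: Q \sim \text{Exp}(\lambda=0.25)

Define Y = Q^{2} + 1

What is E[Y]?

E[Y] = 1*E[Q²] + 1
E[Q] = 4
E[Q²] = Var(Q) + (E[Q])² = 16 + 16 = 32
E[Y] = 1*32 + 1 = 33

33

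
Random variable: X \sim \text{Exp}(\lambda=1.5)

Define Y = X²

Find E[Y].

E[X²] = Var(X) + (E[X])² = 0.44444444 + 0.44444444 = 0.88888889

0.88888889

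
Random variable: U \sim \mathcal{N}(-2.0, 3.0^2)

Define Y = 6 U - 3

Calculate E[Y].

For Y = 6U - 3:
E[Y] = 6 * E[U] - 3
E[U] = -2.0 = -2
E[Y] = 6 * (-2) - 3 = -15

-15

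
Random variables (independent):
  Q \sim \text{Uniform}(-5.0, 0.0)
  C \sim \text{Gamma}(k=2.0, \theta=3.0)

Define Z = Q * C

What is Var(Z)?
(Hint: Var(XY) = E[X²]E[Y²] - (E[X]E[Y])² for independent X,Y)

Var(XY) = E[X²]E[Y²] - (E[X]E[Y])²
E[Q] = -2.5, Var(Q) = 2.0833333
E[C] = 6, Var(C) = 18
E[Q²] = 2.0833333 + (-2.5)² = 8.3333333
E[C²] = 18 + 6² = 54
Var(Z) = 8.3333333*54 - (-2.5*6)²
= 450 - 225 = 225

225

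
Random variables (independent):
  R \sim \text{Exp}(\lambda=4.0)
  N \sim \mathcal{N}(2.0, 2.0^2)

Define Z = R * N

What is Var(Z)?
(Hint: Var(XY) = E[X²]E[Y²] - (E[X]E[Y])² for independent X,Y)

Var(XY) = E[X²]E[Y²] - (E[X]E[Y])²
E[R] = 0.25, Var(R) = 0.0625
E[N] = 2, Var(N) = 4
E[R²] = 0.0625 + 0.25² = 0.125
E[N²] = 4 + 2² = 8
Var(Z) = 0.125*8 - (0.25*2)²
= 1 - 0.25 = 0.75

0.75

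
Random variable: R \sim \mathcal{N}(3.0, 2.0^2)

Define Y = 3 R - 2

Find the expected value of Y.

For Y = 3R - 2:
E[Y] = 3 * E[R] - 2
E[R] = 3.0 = 3
E[Y] = 3 * 3 - 2 = 7

7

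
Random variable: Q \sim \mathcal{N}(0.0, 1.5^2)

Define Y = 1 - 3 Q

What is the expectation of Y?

For Y = -3Q + 1:
E[Y] = -3 * E[Q] + 1
E[Q] = 0.0 = 0
E[Y] = -3 * 0 + 1 = 1

1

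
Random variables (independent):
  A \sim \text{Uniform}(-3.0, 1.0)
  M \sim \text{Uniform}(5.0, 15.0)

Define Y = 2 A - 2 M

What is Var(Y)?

For independent RVs: Var(aX + bY) = a²Var(X) + b²Var(Y)
Var(A) = 1.3333333
Var(M) = 8.3333333
Var(Y) = 2²*1.3333333 + (-2)²*8.3333333
= 4*1.3333333 + 4*8.3333333 = 38.666667

38.666667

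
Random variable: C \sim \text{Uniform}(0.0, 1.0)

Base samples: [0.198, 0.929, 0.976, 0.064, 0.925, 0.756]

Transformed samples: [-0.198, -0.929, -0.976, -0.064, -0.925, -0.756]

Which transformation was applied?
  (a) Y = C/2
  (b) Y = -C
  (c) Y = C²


Checking option (b) Y = -C:
  C = 0.198 -> Y = -0.198 ✓
  C = 0.929 -> Y = -0.929 ✓
  C = 0.976 -> Y = -0.976 ✓
All samples match this transformation.

(b) -C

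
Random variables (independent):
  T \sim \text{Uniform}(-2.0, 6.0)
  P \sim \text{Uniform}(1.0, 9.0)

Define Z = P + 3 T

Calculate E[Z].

E[Z] = 3*E[T] + 1*E[P]
E[T] = 2
E[P] = 5
E[Z] = 3*2 + 1*5 = 11

11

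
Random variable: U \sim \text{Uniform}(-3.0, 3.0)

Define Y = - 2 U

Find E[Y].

For Y = -2U:
E[Y] = -2 * E[U]
E[U] = (-3 + 3)/2 = 0
E[Y] = -2 * 0 = 0

0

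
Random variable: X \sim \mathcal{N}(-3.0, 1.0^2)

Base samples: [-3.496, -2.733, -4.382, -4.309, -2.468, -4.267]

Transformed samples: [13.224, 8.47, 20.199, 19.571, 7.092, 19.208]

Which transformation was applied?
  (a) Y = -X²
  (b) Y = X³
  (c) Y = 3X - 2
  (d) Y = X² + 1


Checking option (d) Y = X² + 1:
  X = -3.496 -> Y = 13.224 ✓
  X = -2.733 -> Y = 8.47 ✓
  X = -4.382 -> Y = 20.199 ✓
All samples match this transformation.

(d) X² + 1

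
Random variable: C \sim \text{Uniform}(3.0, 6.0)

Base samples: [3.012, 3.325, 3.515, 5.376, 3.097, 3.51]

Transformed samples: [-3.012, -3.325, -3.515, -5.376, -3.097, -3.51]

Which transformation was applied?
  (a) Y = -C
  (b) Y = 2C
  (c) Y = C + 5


Checking option (a) Y = -C:
  C = 3.012 -> Y = -3.012 ✓
  C = 3.325 -> Y = -3.325 ✓
  C = 3.515 -> Y = -3.515 ✓
All samples match this transformation.

(a) -C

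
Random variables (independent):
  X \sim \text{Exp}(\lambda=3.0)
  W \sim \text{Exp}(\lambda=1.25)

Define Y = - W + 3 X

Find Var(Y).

For independent RVs: Var(aX + bY) = a²Var(X) + b²Var(Y)
Var(X) = 0.11111111
Var(W) = 0.64
Var(Y) = 3²*0.11111111 + (-1)²*0.64
= 9*0.11111111 + 1*0.64 = 1.64

1.64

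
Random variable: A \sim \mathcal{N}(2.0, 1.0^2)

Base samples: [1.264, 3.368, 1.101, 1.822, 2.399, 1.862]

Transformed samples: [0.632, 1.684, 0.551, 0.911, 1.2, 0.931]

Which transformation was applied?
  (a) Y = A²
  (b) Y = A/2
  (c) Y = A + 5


Checking option (b) Y = A/2:
  A = 1.264 -> Y = 0.632 ✓
  A = 3.368 -> Y = 1.684 ✓
  A = 1.101 -> Y = 0.551 ✓
All samples match this transformation.

(b) A/2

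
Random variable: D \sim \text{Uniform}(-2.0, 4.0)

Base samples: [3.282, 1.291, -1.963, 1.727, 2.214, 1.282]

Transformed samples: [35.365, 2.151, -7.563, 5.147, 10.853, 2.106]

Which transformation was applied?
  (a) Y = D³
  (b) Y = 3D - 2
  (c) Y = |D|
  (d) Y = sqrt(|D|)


Checking option (a) Y = D³:
  D = 3.282 -> Y = 35.365 ✓
  D = 1.291 -> Y = 2.151 ✓
  D = -1.963 -> Y = -7.563 ✓
All samples match this transformation.

(a) D³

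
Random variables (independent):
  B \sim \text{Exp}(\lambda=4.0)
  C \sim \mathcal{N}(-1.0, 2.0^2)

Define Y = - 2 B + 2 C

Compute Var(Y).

For independent RVs: Var(aX + bY) = a²Var(X) + b²Var(Y)
Var(B) = 0.0625
Var(C) = 4
Var(Y) = (-2)²*0.0625 + 2²*4
= 4*0.0625 + 4*4 = 16.25

16.25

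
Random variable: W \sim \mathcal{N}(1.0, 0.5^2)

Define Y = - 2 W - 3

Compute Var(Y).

For Y = aW + b: Var(Y) = a² * Var(W)
Var(W) = 0.5^2 = 0.25
Var(Y) = (-2)² * 0.25 = 4 * 0.25 = 1

1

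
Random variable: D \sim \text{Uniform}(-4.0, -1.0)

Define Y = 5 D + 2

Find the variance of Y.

For Y = aD + b: Var(Y) = a² * Var(D)
Var(D) = (-1 + 4)^2/12 = 0.75
Var(Y) = 5² * 0.75 = 25 * 0.75 = 18.75

18.75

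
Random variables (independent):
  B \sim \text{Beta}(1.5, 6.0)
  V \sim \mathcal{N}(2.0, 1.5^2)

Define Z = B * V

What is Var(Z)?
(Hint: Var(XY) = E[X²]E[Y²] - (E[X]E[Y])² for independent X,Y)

Var(XY) = E[X²]E[Y²] - (E[X]E[Y])²
E[B] = 0.2, Var(B) = 0.018823529
E[V] = 2, Var(V) = 2.25
E[B²] = 0.018823529 + 0.2² = 0.058823529
E[V²] = 2.25 + 2² = 6.25
Var(Z) = 0.058823529*6.25 - (0.2*2)²
= 0.36764706 - 0.16 = 0.20764706

0.20764706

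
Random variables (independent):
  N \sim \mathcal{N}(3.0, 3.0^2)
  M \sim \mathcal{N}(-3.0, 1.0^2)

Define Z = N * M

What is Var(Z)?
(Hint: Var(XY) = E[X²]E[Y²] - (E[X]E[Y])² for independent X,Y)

Var(XY) = E[X²]E[Y²] - (E[X]E[Y])²
E[N] = 3, Var(N) = 9
E[M] = -3, Var(M) = 1
E[N²] = 9 + 3² = 18
E[M²] = 1 + (-3)² = 10
Var(Z) = 18*10 - (3*(-3))²
= 180 - 81 = 99

99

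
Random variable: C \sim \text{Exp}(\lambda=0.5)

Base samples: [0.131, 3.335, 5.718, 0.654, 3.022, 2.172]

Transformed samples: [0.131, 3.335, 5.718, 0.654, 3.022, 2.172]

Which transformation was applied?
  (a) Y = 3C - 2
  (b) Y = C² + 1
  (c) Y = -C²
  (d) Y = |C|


Checking option (d) Y = |C|:
  C = 0.131 -> Y = 0.131 ✓
  C = 3.335 -> Y = 3.335 ✓
  C = 5.718 -> Y = 5.718 ✓
All samples match this transformation.

(d) |C|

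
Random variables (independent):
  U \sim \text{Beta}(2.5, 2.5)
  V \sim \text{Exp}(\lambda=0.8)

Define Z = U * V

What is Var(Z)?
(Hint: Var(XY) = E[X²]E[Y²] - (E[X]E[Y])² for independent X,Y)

Var(XY) = E[X²]E[Y²] - (E[X]E[Y])²
E[U] = 0.5, Var(U) = 0.041666667
E[V] = 1.25, Var(V) = 1.5625
E[U²] = 0.041666667 + 0.5² = 0.29166667
E[V²] = 1.5625 + 1.25² = 3.125
Var(Z) = 0.29166667*3.125 - (0.5*1.25)²
= 0.91145833 - 0.390625 = 0.52083333

0.52083333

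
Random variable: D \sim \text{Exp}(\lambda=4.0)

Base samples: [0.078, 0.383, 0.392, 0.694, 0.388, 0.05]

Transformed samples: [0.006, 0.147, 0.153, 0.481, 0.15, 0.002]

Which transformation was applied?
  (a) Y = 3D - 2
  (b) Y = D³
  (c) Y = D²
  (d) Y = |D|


Checking option (c) Y = D²:
  D = 0.078 -> Y = 0.006 ✓
  D = 0.383 -> Y = 0.147 ✓
  D = 0.392 -> Y = 0.153 ✓
All samples match this transformation.

(c) D²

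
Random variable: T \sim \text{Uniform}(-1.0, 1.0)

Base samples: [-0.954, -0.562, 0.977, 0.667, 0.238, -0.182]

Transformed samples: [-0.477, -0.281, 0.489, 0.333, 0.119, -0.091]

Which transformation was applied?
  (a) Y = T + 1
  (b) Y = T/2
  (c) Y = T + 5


Checking option (b) Y = T/2:
  T = -0.954 -> Y = -0.477 ✓
  T = -0.562 -> Y = -0.281 ✓
  T = 0.977 -> Y = 0.489 ✓
All samples match this transformation.

(b) T/2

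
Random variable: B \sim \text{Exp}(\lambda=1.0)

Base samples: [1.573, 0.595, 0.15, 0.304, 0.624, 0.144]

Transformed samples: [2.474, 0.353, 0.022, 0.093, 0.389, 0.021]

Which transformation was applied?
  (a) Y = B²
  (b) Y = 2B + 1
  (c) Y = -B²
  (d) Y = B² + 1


Checking option (a) Y = B²:
  B = 1.573 -> Y = 2.474 ✓
  B = 0.595 -> Y = 0.353 ✓
  B = 0.15 -> Y = 0.022 ✓
All samples match this transformation.

(a) B²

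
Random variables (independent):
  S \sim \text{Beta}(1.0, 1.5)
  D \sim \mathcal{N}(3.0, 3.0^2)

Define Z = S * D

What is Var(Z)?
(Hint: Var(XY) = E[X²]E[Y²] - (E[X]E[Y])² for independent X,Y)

Var(XY) = E[X²]E[Y²] - (E[X]E[Y])²
E[S] = 0.4, Var(S) = 0.068571429
E[D] = 3, Var(D) = 9
E[S²] = 0.068571429 + 0.4² = 0.22857143
E[D²] = 9 + 3² = 18
Var(Z) = 0.22857143*18 - (0.4*3)²
= 4.1142857 - 1.44 = 2.6742857

2.6742857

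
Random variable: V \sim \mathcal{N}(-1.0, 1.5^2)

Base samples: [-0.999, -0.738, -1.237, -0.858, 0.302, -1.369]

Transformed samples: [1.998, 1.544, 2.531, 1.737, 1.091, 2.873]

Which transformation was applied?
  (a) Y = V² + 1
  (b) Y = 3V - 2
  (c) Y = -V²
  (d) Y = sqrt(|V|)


Checking option (a) Y = V² + 1:
  V = -0.999 -> Y = 1.998 ✓
  V = -0.738 -> Y = 1.544 ✓
  V = -1.237 -> Y = 2.531 ✓
All samples match this transformation.

(a) V² + 1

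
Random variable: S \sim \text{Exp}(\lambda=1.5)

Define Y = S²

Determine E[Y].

Using E[X²] = Var(X) + (E[X])²:
E[S] = 0.66666667
Var(S) = 1/1.5^2 = 0.44444444
E[S²] = 0.44444444 + 0.66666667² = 0.44444444 + 0.44444444 = 0.88888889

0.88888889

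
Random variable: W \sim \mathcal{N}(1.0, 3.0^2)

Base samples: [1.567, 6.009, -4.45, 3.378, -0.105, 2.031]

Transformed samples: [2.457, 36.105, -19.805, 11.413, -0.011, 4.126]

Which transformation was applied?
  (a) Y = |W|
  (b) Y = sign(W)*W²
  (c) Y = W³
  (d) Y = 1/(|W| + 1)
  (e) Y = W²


Checking option (b) Y = sign(W)*W²:
  W = 1.567 -> Y = 2.457 ✓
  W = 6.009 -> Y = 36.105 ✓
  W = -4.45 -> Y = -19.805 ✓
All samples match this transformation.

(b) sign(W)*W²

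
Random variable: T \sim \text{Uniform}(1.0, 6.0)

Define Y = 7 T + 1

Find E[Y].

For Y = 7T + 1:
E[Y] = 7 * E[T] + 1
E[T] = (1 + 6)/2 = 3.5
E[Y] = 7 * 3.5 + 1 = 25.5

25.5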